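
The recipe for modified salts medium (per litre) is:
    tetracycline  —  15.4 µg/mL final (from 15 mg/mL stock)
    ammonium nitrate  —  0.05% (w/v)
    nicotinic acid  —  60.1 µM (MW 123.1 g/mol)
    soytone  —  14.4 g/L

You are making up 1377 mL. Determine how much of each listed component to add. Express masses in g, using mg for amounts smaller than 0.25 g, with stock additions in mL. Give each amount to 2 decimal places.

tetracycline 1.41 mL; ammonium nitrate 0.69 g; nicotinic acid 10.19 mg; soytone 19.83 g

Target volume = 1377 mL = 1.377 L.
tetracycline: C1V1 = C2V2 → 15.4 µg/mL × 1377 mL ÷ 15000 µg/mL = 1.41 mL
ammonium nitrate: 0.05% w/v = 0.5 g/L → 0.5 × 1.377 L = 0.69 g
nicotinic acid: 60.1 µmol/L × 123.1 g/mol × 1.377 L ÷ 1000 = 10.19 mg
soytone: 14.4 g/L × 1.377 L = 19.83 g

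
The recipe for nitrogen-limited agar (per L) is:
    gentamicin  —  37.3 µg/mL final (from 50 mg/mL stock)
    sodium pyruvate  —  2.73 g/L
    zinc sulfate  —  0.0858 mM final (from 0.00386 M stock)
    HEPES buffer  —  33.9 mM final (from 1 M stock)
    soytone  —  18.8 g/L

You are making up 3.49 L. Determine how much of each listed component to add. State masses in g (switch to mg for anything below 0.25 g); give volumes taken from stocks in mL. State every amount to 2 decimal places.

Scale factor relative to 1 L: 3.49.
gentamicin: dilute stock: 37.3 µg/mL × 3490 mL ÷ 50000 µg/mL = 2.60 mL
sodium pyruvate: 2.73 g/L × 3.49 L = 9.53 g
zinc sulfate: C1V1 = C2V2 → 0.0858 mM × 3490 mL ÷ 3.86 mM = 77.58 mL
HEPES buffer: dilute stock: 33.9 mM × 3490 mL ÷ 1000 mM = 118.31 mL
soytone: 18.8 g/L × 3.49 L = 65.61 g

gentamicin 2.60 mL; sodium pyruvate 9.53 g; zinc sulfate 77.58 mL; HEPES buffer 118.31 mL; soytone 65.61 g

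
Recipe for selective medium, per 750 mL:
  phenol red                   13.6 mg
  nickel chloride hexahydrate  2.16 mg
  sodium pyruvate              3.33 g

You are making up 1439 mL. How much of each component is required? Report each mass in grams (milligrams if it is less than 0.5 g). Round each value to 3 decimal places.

Ratio of target to recipe volume: 1439 / 750 = 1.91867.
phenol red: 13.6 mg × (1439 mL / 750 mL) = 26.094 mg
nickel chloride hexahydrate: 2.16 mg × (1439 mL / 750 mL) = 4.144 mg
sodium pyruvate: 3.33 g × (1439 mL / 750 mL) = 6.389 g

phenol red 26.094 mg; nickel chloride hexahydrate 4.144 mg; sodium pyruvate 6.389 g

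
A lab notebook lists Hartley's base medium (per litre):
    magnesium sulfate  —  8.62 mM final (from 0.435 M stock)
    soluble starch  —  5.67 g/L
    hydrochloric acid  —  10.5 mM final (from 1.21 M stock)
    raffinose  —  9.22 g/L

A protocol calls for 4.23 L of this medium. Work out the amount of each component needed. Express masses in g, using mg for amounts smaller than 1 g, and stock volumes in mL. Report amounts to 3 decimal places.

magnesium sulfate 83.822 mL; soluble starch 23.984 g; hydrochloric acid 36.707 mL; raffinose 39.001 g

Scale factor relative to 1 L: 4.23.
magnesium sulfate: C1V1 = C2V2 → 8.62 mM × 4230 mL ÷ 435 mM = 83.822 mL
soluble starch: 5.67 g/L × 4.23 L = 23.984 g
hydrochloric acid: V = C2·V2/C1 = 10.5 mM × 4230 mL ÷ 1210 mM = 36.707 mL
raffinose: 9.22 g/L × 4.23 L = 39.001 g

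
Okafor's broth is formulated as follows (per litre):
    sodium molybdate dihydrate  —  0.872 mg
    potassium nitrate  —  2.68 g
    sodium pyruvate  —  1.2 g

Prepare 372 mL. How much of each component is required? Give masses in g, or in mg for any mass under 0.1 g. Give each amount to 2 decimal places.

sodium molybdate dihydrate 0.32 mg; potassium nitrate 1.00 g; sodium pyruvate 0.45 g

Scale factor = 372 mL / 1000 mL = 0.372.
sodium molybdate dihydrate: 0.872 mg × (372 mL / 1000 mL) = 0.32 mg
potassium nitrate: 2.68 g × (372 mL / 1000 mL) = 1.00 g
sodium pyruvate: 1.2 g × (372 mL / 1000 mL) = 0.45 g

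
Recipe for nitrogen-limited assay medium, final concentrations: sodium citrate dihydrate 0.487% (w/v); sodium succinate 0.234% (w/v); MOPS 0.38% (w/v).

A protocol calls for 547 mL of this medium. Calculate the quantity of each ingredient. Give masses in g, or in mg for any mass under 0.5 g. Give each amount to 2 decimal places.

Target volume = 547 mL = 0.547 L.
sodium citrate dihydrate: 0.487% w/v = 4.87 g/L → 4.87 × 0.547 L = 2.66 g
sodium succinate: 0.234 g per 100 mL × 547 mL ÷ 100 = 1.28 g
MOPS: 0.38% w/v = 3.8 g/L → 3.8 × 0.547 L = 2.08 g

sodium citrate dihydrate 2.66 g; sodium succinate 1.28 g; MOPS 2.08 g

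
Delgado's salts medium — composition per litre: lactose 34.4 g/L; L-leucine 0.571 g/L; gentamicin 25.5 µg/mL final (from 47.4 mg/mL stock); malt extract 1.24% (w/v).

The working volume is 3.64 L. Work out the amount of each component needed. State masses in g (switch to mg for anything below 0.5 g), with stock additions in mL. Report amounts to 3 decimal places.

Working volume: 3.64 L.
lactose: 34.4 g/L × 3.64 L = 125.216 g
L-leucine: 0.571 g/L × 3.64 L = 2.078 g
gentamicin: dilute stock: 25.5 µg/mL × 3640 mL ÷ 47400 µg/mL = 1.958 mL
malt extract: 1.24 g per 100 mL × 3640 mL ÷ 100 = 45.136 g

lactose 125.216 g; L-leucine 2.078 g; gentamicin 1.958 mL; malt extract 45.136 g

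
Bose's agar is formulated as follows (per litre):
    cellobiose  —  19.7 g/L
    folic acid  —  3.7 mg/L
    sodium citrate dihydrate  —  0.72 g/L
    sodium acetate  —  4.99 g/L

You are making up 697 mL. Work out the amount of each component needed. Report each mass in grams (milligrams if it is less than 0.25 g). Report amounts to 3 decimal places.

Scale factor relative to 1 L: 0.697.
cellobiose: 19.7 g/L × 0.697 L = 13.731 g
folic acid: 3.7 mg/L × 0.697 L = 2.579 mg
sodium citrate dihydrate: 0.72 g/L × 0.697 L = 0.502 g
sodium acetate: 4.99 g/L × 0.697 L = 3.478 g

cellobiose 13.731 g; folic acid 2.579 mg; sodium citrate dihydrate 0.502 g; sodium acetate 3.478 g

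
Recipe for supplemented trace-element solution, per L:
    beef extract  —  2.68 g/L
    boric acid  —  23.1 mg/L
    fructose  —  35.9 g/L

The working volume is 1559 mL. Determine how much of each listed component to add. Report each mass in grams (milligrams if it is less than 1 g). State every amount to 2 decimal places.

Scale factor relative to 1 L: 1.559.
beef extract: 2.68 g/L × 1.559 L = 4.18 g
boric acid: 23.1 mg/L × 1.559 L = 36.01 mg
fructose: 35.9 g/L × 1.559 L = 55.97 g

beef extract 4.18 g; boric acid 36.01 mg; fructose 55.97 g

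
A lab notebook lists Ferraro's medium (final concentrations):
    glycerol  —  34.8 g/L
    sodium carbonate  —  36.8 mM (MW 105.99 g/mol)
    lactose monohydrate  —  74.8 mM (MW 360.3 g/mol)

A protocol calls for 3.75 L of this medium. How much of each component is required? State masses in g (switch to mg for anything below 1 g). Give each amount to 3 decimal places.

Scale factor relative to 1 L: 3.75.
glycerol: 34.8 g/L × 3.75 L = 130.500 g
sodium carbonate: 36.8 mmol/L × 105.99 g/mol × 3.75 L ÷ 1000 = 14.627 g
lactose monohydrate: 74.8 mmol/L × 360.3 g/mol × 3.75 L ÷ 1000 = 101.064 g

glycerol 130.500 g; sodium carbonate 14.627 g; lactose monohydrate 101.064 g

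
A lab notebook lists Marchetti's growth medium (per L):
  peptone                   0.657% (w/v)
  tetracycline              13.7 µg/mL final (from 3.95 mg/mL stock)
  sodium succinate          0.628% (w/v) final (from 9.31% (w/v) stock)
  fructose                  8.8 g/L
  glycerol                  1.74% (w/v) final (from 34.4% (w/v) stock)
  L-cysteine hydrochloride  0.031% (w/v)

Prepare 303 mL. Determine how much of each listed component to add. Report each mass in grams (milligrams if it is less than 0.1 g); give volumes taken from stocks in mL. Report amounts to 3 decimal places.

Target volume = 303 mL = 0.303 L.
peptone: 0.657% w/v = 6.57 g/L → 6.57 × 0.303 L = 1.991 g
tetracycline: dilute stock: 13.7 µg/mL × 303 mL ÷ 3950 µg/mL = 1.051 mL
sodium succinate: C1V1 = C2V2 → 0.628% ÷ 9.31% × 303 mL = 20.439 mL
fructose: 8.8 g/L × 0.303 L = 2.666 g
glycerol: V = C2·V2/C1 = 1.74% ÷ 34.4% × 303 mL = 15.326 mL
L-cysteine hydrochloride: 0.031 g per 100 mL × 303 mL ÷ 100 = 0.09393 g = 93.930 mg

peptone 1.991 g; tetracycline 1.051 mL; sodium succinate 20.439 mL; fructose 2.666 g; glycerol 15.326 mL; L-cysteine hydrochloride 93.930 mg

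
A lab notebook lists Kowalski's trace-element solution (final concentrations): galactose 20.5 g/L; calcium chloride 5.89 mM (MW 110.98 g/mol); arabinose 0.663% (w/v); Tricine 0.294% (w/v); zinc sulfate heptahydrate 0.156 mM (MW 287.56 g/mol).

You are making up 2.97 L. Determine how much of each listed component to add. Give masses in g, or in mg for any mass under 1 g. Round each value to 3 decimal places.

galactose 60.885 g; calcium chloride 1.941 g; arabinose 19.691 g; Tricine 8.732 g; zinc sulfate heptahydrate 133.232 mg

Working volume: 2.97 L.
galactose: 20.5 g/L × 2.97 L = 60.885 g
calcium chloride: 5.89 mmol/L × 110.98 g/mol × 2.97 L ÷ 1000 = 1.941 g
arabinose: 0.663 g per 100 mL × 2970 mL ÷ 100 = 19.691 g
Tricine: 0.294% w/v = 2.94 g/L → 2.94 × 2.97 L = 8.732 g
zinc sulfate heptahydrate: 0.156 mmol/L × 287.56 mg/mmol × 2.97 L = 133.232 mg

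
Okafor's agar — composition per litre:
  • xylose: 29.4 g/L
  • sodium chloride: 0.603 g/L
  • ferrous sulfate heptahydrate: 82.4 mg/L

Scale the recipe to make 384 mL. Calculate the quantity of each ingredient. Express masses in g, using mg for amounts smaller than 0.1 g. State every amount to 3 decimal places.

xylose 11.290 g; sodium chloride 0.232 g; ferrous sulfate heptahydrate 31.642 mg

Scale factor relative to 1 L: 0.384.
xylose: 29.4 g/L × 0.384 L = 11.290 g
sodium chloride: 0.603 g/L × 0.384 L = 0.232 g
ferrous sulfate heptahydrate: 82.4 mg/L × 0.384 L = 31.642 mg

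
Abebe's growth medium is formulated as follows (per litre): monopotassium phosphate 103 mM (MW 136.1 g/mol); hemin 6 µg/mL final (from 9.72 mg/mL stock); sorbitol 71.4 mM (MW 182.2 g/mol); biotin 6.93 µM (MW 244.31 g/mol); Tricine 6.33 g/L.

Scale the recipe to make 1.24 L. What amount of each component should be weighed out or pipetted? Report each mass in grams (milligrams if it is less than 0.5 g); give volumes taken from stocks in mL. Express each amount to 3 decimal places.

monopotassium phosphate 17.383 g; hemin 0.765 mL; sorbitol 16.131 g; biotin 2.099 mg; Tricine 7.849 g

Working volume: 1.24 L.
monopotassium phosphate: 103 mmol/L × 136.1 g/mol × 1.24 L ÷ 1000 = 17.383 g
hemin: C1V1 = C2V2 → 6 µg/mL × 1240 mL ÷ 9720 µg/mL = 0.765 mL
sorbitol: 71.4 mmol/L × 182.2 g/mol × 1.24 L ÷ 1000 = 16.131 g
biotin: 6.93 µmol/L × 244.31 g/mol × 1.24 L ÷ 1000 = 2.099 mg
Tricine: 6.33 g/L × 1.24 L = 7.849 g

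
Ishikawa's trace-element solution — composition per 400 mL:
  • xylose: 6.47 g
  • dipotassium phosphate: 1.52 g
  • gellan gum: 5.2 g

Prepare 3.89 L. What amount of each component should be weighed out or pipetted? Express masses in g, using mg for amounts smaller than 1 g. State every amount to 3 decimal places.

Scale factor = 3890 mL / 400 mL = 9.725.
xylose: 6.47 g × (3890 mL / 400 mL) = 62.921 g
dipotassium phosphate: 1.52 g × (3890 mL / 400 mL) = 14.782 g
gellan gum: 5.2 g × (3890 mL / 400 mL) = 50.570 g

xylose 62.921 g; dipotassium phosphate 14.782 g; gellan gum 50.570 g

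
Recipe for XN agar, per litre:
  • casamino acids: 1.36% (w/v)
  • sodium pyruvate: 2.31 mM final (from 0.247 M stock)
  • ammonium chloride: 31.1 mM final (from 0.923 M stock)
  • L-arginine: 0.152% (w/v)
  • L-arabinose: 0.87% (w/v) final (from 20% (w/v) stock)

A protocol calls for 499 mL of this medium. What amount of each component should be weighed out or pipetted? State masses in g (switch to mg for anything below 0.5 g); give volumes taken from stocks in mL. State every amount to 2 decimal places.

casamino acids 6.79 g; sodium pyruvate 4.67 mL; ammonium chloride 16.81 mL; L-arginine 0.76 g; L-arabinose 21.71 mL

Working volume: 499 mL = 0.499 L.
casamino acids: 1.36% w/v = 13.6 g/L → 13.6 × 0.499 L = 6.79 g
sodium pyruvate: C1V1 = C2V2 → 2.31 mM × 499 mL ÷ 247 mM = 4.67 mL
ammonium chloride: V = C2·V2/C1 = 31.1 mM × 499 mL ÷ 923 mM = 16.81 mL
L-arginine: 0.152 g per 100 mL × 499 mL ÷ 100 = 0.76 g
L-arabinose: V = C2·V2/C1 = 0.87% ÷ 20% × 499 mL = 21.71 mL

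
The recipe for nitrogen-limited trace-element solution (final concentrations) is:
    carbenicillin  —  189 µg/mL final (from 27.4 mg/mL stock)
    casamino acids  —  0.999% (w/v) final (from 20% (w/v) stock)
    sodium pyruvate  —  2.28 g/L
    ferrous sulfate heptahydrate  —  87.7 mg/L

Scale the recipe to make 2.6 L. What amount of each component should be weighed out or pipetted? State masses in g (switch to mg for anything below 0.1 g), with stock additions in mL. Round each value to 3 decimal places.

carbenicillin 17.934 mL; casamino acids 129.870 mL; sodium pyruvate 5.928 g; ferrous sulfate heptahydrate 0.228 g

Scale factor relative to 1 L: 2.6.
carbenicillin: V = C2·V2/C1 = 189 µg/mL × 2600 mL ÷ 27400 µg/mL = 17.934 mL
casamino acids: V = C2·V2/C1 = 0.999% ÷ 20% × 2600 mL = 129.870 mL
sodium pyruvate: 2.28 g/L × 2.6 L = 5.928 g
ferrous sulfate heptahydrate: 87.7 mg/L × 2.6 L = 228.02 mg = 0.228 g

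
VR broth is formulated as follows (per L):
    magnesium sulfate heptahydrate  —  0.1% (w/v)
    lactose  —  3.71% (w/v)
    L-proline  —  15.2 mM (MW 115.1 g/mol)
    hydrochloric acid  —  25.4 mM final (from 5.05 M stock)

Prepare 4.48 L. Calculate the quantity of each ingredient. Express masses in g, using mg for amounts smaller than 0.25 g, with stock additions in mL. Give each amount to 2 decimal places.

magnesium sulfate heptahydrate 4.48 g; lactose 166.21 g; L-proline 7.84 g; hydrochloric acid 22.53 mL

Scale factor relative to 1 L: 4.48.
magnesium sulfate heptahydrate: 0.1% w/v = 1 g/L → 1 × 4.48 L = 4.48 g
lactose: 3.71 g per 100 mL × 4480 mL ÷ 100 = 166.21 g
L-proline: 15.2 mmol/L × 115.1 g/mol × 4.48 L ÷ 1000 = 7.84 g
hydrochloric acid: V = C2·V2/C1 = 25.4 mM × 4480 mL ÷ 5050 mM = 22.53 mL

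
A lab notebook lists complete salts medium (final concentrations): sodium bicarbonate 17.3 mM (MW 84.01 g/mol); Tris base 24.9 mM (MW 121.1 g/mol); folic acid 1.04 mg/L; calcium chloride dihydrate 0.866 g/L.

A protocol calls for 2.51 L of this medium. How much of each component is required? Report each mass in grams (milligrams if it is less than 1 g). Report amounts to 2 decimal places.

Scale factor relative to 1 L: 2.51.
sodium bicarbonate: 17.3 mmol/L × 84.01 g/mol × 2.51 L ÷ 1000 = 3.65 g
Tris base: 24.9 mmol/L × 121.1 g/mol × 2.51 L ÷ 1000 = 7.57 g
folic acid: 1.04 mg/L × 2.51 L = 2.61 mg
calcium chloride dihydrate: 0.866 g/L × 2.51 L = 2.17 g

sodium bicarbonate 3.65 g; Tris base 7.57 g; folic acid 2.61 mg; calcium chloride dihydrate 2.17 g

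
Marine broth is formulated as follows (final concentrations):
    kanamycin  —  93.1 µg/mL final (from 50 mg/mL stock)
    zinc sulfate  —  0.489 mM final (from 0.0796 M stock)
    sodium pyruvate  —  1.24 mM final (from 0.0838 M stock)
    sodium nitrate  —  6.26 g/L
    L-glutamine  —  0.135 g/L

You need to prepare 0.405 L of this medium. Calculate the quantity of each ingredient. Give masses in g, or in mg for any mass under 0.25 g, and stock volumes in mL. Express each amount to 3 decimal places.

kanamycin 0.754 mL; zinc sulfate 2.488 mL; sodium pyruvate 5.993 mL; sodium nitrate 2.535 g; L-glutamine 54.675 mg

Scale factor relative to 1 L: 0.405.
kanamycin: V = C2·V2/C1 = 93.1 µg/mL × 405 mL ÷ 50000 µg/mL = 0.754 mL
zinc sulfate: C1V1 = C2V2 → 0.489 mM × 405 mL ÷ 79.6 mM = 2.488 mL
sodium pyruvate: V = C2·V2/C1 = 1.24 mM × 405 mL ÷ 83.8 mM = 5.993 mL
sodium nitrate: 6.26 g/L × 0.405 L = 2.535 g
L-glutamine: 0.135 g/L × 0.405 L = 0.054675 g = 54.675 mg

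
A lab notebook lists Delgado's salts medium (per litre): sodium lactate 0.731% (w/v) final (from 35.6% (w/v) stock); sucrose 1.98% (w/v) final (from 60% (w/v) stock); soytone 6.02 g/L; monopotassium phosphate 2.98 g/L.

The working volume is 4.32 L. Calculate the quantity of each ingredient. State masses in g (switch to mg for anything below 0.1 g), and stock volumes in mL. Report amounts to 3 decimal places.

Scale factor relative to 1 L: 4.32.
sodium lactate: V = C2·V2/C1 = 0.731% ÷ 35.6% × 4320 mL = 88.706 mL
sucrose: dilute stock: 1.98% ÷ 60% × 4320 mL = 142.560 mL
soytone: 6.02 g/L × 4.32 L = 26.006 g
monopotassium phosphate: 2.98 g/L × 4.32 L = 12.874 g

sodium lactate 88.706 mL; sucrose 142.560 mL; soytone 26.006 g; monopotassium phosphate 12.874 g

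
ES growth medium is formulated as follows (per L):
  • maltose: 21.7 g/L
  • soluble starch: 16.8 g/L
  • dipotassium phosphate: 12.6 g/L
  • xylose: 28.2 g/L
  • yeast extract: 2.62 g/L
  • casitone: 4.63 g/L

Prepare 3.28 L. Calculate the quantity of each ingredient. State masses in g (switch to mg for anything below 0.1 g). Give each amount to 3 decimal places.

Working volume: 3.28 L.
maltose: 21.7 g/L × 3.28 L = 71.176 g
soluble starch: 16.8 g/L × 3.28 L = 55.104 g
dipotassium phosphate: 12.6 g/L × 3.28 L = 41.328 g
xylose: 28.2 g/L × 3.28 L = 92.496 g
yeast extract: 2.62 g/L × 3.28 L = 8.594 g
casitone: 4.63 g/L × 3.28 L = 15.186 g

maltose 71.176 g; soluble starch 55.104 g; dipotassium phosphate 41.328 g; xylose 92.496 g; yeast extract 8.594 g; casitone 15.186 g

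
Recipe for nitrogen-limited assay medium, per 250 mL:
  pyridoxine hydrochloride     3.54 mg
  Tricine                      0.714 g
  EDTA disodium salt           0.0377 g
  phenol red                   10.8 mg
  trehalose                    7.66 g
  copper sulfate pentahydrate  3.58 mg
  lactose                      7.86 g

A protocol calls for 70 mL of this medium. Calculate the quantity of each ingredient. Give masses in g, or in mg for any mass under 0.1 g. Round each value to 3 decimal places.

pyridoxine hydrochloride 0.991 mg; Tricine 0.200 g; EDTA disodium salt 10.556 mg; phenol red 3.024 mg; trehalose 2.145 g; copper sulfate pentahydrate 1.002 mg; lactose 2.201 g

Ratio of target to recipe volume: 70 / 250 = 0.28.
pyridoxine hydrochloride: 3.54 mg × (70 mL / 250 mL) = 0.991 mg
Tricine: 0.714 g × (70 mL / 250 mL) = 0.200 g
EDTA disodium salt: 0.0377 g × (70 mL / 250 mL) = 0.010556 g = 10.556 mg
phenol red: 10.8 mg × (70 mL / 250 mL) = 3.024 mg
trehalose: 7.66 g × (70 mL / 250 mL) = 2.145 g
copper sulfate pentahydrate: 3.58 mg × (70 mL / 250 mL) = 1.002 mg
lactose: 7.86 g × (70 mL / 250 mL) = 2.201 g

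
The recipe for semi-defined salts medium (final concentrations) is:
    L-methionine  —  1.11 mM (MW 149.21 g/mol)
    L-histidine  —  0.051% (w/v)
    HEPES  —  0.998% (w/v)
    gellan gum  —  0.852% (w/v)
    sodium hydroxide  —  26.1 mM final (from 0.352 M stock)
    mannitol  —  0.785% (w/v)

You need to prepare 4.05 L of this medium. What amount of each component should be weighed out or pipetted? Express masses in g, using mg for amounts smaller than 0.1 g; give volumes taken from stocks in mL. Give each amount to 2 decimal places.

Scale factor relative to 1 L: 4.05.
L-methionine: 1.11 mmol/L × 149.21 g/mol × 4.05 L ÷ 1000 = 0.67 g
L-histidine: 0.051 g per 100 mL × 4050 mL ÷ 100 = 2.07 g
HEPES: 0.998 g per 100 mL × 4050 mL ÷ 100 = 40.42 g
gellan gum: 0.852 g per 100 mL × 4050 mL ÷ 100 = 34.51 g
sodium hydroxide: dilute stock: 26.1 mM × 4050 mL ÷ 352 mM = 300.30 mL
mannitol: 0.785 g per 100 mL × 4050 mL ÷ 100 = 31.79 g

L-methionine 0.67 g; L-histidine 2.07 g; HEPES 40.42 g; gellan gum 34.51 g; sodium hydroxide 300.30 mL; mannitol 31.79 g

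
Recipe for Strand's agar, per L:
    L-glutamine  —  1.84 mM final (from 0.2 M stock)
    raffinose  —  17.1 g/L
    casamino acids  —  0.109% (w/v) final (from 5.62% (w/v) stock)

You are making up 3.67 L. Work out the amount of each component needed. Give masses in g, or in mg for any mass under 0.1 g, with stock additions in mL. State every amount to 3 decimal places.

Scale factor relative to 1 L: 3.67.
L-glutamine: dilute stock: 1.84 mM × 3670 mL ÷ 200 mM = 33.764 mL
raffinose: 17.1 g/L × 3.67 L = 62.757 g
casamino acids: V = C2·V2/C1 = 0.109% ÷ 5.62% × 3670 mL = 71.180 mL

L-glutamine 33.764 mL; raffinose 62.757 g; casamino acids 71.180 mL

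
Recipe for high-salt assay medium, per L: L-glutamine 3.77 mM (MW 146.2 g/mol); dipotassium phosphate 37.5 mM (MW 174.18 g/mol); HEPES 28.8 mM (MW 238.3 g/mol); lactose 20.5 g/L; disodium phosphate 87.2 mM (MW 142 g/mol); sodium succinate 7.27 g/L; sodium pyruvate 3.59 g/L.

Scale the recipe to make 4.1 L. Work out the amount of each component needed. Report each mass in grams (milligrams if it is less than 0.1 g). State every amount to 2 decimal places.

L-glutamine 2.26 g; dipotassium phosphate 26.78 g; HEPES 28.14 g; lactose 84.05 g; disodium phosphate 50.77 g; sodium succinate 29.81 g; sodium pyruvate 14.72 g

Working volume: 4.1 L.
L-glutamine: 3.77 mmol/L × 146.2 g/mol × 4.1 L ÷ 1000 = 2.26 g
dipotassium phosphate: 37.5 mmol/L × 174.18 g/mol × 4.1 L ÷ 1000 = 26.78 g
HEPES: 28.8 mmol/L × 238.3 g/mol × 4.1 L ÷ 1000 = 28.14 g
lactose: 20.5 g/L × 4.1 L = 84.05 g
disodium phosphate: 87.2 mmol/L × 142 g/mol × 4.1 L ÷ 1000 = 50.77 g
sodium succinate: 7.27 g/L × 4.1 L = 29.81 g
sodium pyruvate: 3.59 g/L × 4.1 L = 14.72 g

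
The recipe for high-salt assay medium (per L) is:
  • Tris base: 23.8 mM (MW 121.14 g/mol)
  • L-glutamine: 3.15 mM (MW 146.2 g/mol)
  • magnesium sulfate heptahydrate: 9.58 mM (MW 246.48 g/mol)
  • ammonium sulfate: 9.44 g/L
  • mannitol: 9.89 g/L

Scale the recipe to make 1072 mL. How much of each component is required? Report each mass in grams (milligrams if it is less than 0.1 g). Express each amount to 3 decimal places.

Working volume: 1072 mL = 1.072 L.
Tris base: 23.8 mmol/L × 121.14 g/mol × 1.072 L ÷ 1000 = 3.091 g
L-glutamine: 3.15 mmol/L × 146.2 g/mol × 1.072 L ÷ 1000 = 0.494 g
magnesium sulfate heptahydrate: 9.58 mmol/L × 246.48 g/mol × 1.072 L ÷ 1000 = 2.531 g
ammonium sulfate: 9.44 g/L × 1.072 L = 10.120 g
mannitol: 9.89 g/L × 1.072 L = 10.602 g

Tris base 3.091 g; L-glutamine 0.494 g; magnesium sulfate heptahydrate 2.531 g; ammonium sulfate 10.120 g; mannitol 10.602 g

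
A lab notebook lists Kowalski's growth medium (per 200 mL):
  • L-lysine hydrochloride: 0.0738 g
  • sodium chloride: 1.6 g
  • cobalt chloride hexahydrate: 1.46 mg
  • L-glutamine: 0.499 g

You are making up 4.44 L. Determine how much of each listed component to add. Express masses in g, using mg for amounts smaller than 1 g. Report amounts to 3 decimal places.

Ratio of target to recipe volume: 4440 / 200 = 22.2.
L-lysine hydrochloride: 0.0738 g × (4440 mL / 200 mL) = 1.638 g
sodium chloride: 1.6 g × (4440 mL / 200 mL) = 35.520 g
cobalt chloride hexahydrate: 1.46 mg × (4440 mL / 200 mL) = 32.412 mg
L-glutamine: 0.499 g × (4440 mL / 200 mL) = 11.078 g

L-lysine hydrochloride 1.638 g; sodium chloride 35.520 g; cobalt chloride hexahydrate 32.412 mg; L-glutamine 11.078 g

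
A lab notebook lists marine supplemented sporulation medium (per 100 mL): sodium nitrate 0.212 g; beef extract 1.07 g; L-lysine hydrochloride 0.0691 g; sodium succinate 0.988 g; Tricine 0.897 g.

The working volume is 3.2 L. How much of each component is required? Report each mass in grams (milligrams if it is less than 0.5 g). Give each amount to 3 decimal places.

Ratio of target to recipe volume: 3200 / 100 = 32.
sodium nitrate: 0.212 g × (3200 mL / 100 mL) = 6.784 g
beef extract: 1.07 g × (3200 mL / 100 mL) = 34.240 g
L-lysine hydrochloride: 0.0691 g × (3200 mL / 100 mL) = 2.211 g
sodium succinate: 0.988 g × (3200 mL / 100 mL) = 31.616 g
Tricine: 0.897 g × (3200 mL / 100 mL) = 28.704 g

sodium nitrate 6.784 g; beef extract 34.240 g; L-lysine hydrochloride 2.211 g; sodium succinate 31.616 g; Tricine 28.704 g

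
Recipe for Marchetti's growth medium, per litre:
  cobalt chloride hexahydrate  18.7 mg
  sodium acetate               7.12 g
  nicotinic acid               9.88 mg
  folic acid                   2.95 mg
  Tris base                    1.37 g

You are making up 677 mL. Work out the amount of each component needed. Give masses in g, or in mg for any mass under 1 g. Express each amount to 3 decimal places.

Scale factor = 677 mL / 1000 mL = 0.677.
cobalt chloride hexahydrate: 18.7 mg × (677 mL / 1000 mL) = 12.660 mg
sodium acetate: 7.12 g × (677 mL / 1000 mL) = 4.820 g
nicotinic acid: 9.88 mg × (677 mL / 1000 mL) = 6.689 mg
folic acid: 2.95 mg × (677 mL / 1000 mL) = 1.997 mg
Tris base: 1.37 g × (677 mL / 1000 mL) = 0.92749 g = 927.490 mg

cobalt chloride hexahydrate 12.660 mg; sodium acetate 4.820 g; nicotinic acid 6.689 mg; folic acid 1.997 mg; Tris base 927.490 mg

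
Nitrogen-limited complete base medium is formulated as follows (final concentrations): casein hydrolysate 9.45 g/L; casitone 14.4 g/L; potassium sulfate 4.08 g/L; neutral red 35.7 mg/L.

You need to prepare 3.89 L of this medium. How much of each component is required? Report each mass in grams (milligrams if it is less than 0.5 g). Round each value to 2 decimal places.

casein hydrolysate 36.76 g; casitone 56.02 g; potassium sulfate 15.87 g; neutral red 138.87 mg

Scale factor relative to 1 L: 3.89.
casein hydrolysate: 9.45 g/L × 3.89 L = 36.76 g
casitone: 14.4 g/L × 3.89 L = 56.02 g
potassium sulfate: 4.08 g/L × 3.89 L = 15.87 g
neutral red: 35.7 mg/L × 3.89 L = 138.87 mg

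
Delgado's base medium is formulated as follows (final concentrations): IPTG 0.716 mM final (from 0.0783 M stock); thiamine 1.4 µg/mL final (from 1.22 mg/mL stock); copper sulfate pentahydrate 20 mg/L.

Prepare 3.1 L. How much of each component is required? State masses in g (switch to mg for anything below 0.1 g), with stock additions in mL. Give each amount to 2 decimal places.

Scale factor relative to 1 L: 3.1.
IPTG: V = C2·V2/C1 = 0.716 mM × 3100 mL ÷ 78.3 mM = 28.35 mL
thiamine: V = C2·V2/C1 = 1.4 µg/mL × 3100 mL ÷ 1220 µg/mL = 3.56 mL
copper sulfate pentahydrate: 20 mg/L × 3.1 L = 62.00 mg

IPTG 28.35 mL; thiamine 3.56 mL; copper sulfate pentahydrate 62.00 mg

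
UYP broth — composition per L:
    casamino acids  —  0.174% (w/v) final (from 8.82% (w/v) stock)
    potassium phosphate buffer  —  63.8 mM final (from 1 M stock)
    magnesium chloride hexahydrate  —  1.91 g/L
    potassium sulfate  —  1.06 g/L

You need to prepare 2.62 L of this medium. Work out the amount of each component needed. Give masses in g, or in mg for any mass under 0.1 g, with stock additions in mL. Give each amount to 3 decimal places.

Working volume: 2.62 L.
casamino acids: C1V1 = C2V2 → 0.174% ÷ 8.82% × 2620 mL = 51.687 mL
potassium phosphate buffer: V = C2·V2/C1 = 63.8 mM × 2620 mL ÷ 1000 mM = 167.156 mL
magnesium chloride hexahydrate: 1.91 g/L × 2.62 L = 5.004 g
potassium sulfate: 1.06 g/L × 2.62 L = 2.777 g

casamino acids 51.687 mL; potassium phosphate buffer 167.156 mL; magnesium chloride hexahydrate 5.004 g; potassium sulfate 2.777 g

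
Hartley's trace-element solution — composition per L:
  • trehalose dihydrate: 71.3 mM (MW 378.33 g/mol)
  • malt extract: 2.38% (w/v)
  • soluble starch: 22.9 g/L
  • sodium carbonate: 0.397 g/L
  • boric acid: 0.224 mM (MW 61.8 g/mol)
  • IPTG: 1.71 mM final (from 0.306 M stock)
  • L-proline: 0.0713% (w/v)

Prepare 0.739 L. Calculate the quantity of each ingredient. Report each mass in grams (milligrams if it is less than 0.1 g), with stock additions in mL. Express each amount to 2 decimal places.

trehalose dihydrate 19.93 g; malt extract 17.59 g; soluble starch 16.92 g; sodium carbonate 0.29 g; boric acid 10.23 mg; IPTG 4.13 mL; L-proline 0.53 g

Working volume: 0.739 L.
trehalose dihydrate: 71.3 mmol/L × 378.33 g/mol × 0.739 L ÷ 1000 = 19.93 g
malt extract: 2.38% w/v = 23.8 g/L → 23.8 × 0.739 L = 17.59 g
soluble starch: 22.9 g/L × 0.739 L = 16.92 g
sodium carbonate: 0.397 g/L × 0.739 L = 0.29 g
boric acid: 0.224 mmol/L × 61.8 mg/mmol × 0.739 L = 10.23 mg
IPTG: dilute stock: 1.71 mM × 739 mL ÷ 306 mM = 4.13 mL
L-proline: 0.0713 g per 100 mL × 739 mL ÷ 100 = 0.53 g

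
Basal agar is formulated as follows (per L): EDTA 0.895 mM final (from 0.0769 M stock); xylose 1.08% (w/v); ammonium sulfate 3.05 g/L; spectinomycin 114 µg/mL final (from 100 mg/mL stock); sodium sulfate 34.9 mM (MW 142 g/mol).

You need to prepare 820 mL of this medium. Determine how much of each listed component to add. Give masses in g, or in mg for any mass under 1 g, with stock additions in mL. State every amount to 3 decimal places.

Target volume = 820 mL = 0.82 L.
EDTA: dilute stock: 0.895 mM × 820 mL ÷ 76.9 mM = 9.544 mL
xylose: 1.08 g per 100 mL × 820 mL ÷ 100 = 8.856 g
ammonium sulfate: 3.05 g/L × 0.82 L = 2.501 g
spectinomycin: C1V1 = C2V2 → 114 µg/mL × 820 mL ÷ 100000 µg/mL = 0.935 mL
sodium sulfate: 34.9 mmol/L × 142 g/mol × 0.82 L ÷ 1000 = 4.064 g

EDTA 9.544 mL; xylose 8.856 g; ammonium sulfate 2.501 g; spectinomycin 0.935 mL; sodium sulfate 4.064 g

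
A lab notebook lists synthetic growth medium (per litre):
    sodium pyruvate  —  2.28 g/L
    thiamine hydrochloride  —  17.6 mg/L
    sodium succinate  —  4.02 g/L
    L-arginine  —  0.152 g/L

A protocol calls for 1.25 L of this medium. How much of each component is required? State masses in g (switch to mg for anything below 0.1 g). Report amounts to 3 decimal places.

sodium pyruvate 2.850 g; thiamine hydrochloride 22.000 mg; sodium succinate 5.025 g; L-arginine 0.190 g

Scale factor relative to 1 L: 1.25.
sodium pyruvate: 2.28 g/L × 1.25 L = 2.850 g
thiamine hydrochloride: 17.6 mg/L × 1.25 L = 22.000 mg
sodium succinate: 4.02 g/L × 1.25 L = 5.025 g
L-arginine: 0.152 g/L × 1.25 L = 0.190 g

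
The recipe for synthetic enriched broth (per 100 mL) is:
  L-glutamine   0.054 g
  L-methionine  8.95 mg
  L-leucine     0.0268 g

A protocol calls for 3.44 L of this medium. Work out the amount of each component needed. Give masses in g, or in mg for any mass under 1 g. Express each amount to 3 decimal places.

L-glutamine 1.858 g; L-methionine 307.880 mg; L-leucine 921.920 mg

Scale factor = 3440 mL / 100 mL = 34.4.
L-glutamine: 0.054 g × (3440 mL / 100 mL) = 1.858 g
L-methionine: 8.95 mg × (3440 mL / 100 mL) = 307.880 mg
L-leucine: 0.0268 g × (3440 mL / 100 mL) = 0.92192 g = 921.920 mg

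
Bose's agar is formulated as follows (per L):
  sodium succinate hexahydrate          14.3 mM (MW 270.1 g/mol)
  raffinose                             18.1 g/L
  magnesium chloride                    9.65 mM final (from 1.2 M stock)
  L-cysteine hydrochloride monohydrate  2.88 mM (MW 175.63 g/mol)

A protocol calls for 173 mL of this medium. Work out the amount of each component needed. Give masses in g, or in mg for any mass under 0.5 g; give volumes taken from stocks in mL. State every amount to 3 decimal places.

sodium succinate hexahydrate 0.668 g; raffinose 3.131 g; magnesium chloride 1.391 mL; L-cysteine hydrochloride monohydrate 87.506 mg

Working volume: 173 mL = 0.173 L.
sodium succinate hexahydrate: 14.3 mmol/L × 270.1 g/mol × 0.173 L ÷ 1000 = 0.668 g
raffinose: 18.1 g/L × 0.173 L = 3.131 g
magnesium chloride: V = C2·V2/C1 = 9.65 mM × 173 mL ÷ 1200 mM = 1.391 mL
L-cysteine hydrochloride monohydrate: 2.88 mmol/L × 175.63 mg/mmol × 0.173 L = 87.506 mg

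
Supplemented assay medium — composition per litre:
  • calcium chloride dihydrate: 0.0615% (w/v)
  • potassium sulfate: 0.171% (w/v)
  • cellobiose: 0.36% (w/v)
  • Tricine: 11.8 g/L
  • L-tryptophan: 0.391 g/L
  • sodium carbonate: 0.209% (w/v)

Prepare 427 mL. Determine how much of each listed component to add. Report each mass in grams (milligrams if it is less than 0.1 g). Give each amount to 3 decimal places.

Scale factor relative to 1 L: 0.427.
calcium chloride dihydrate: 0.0615% w/v = 0.615 g/L → 0.615 × 0.427 L = 0.263 g
potassium sulfate: 0.171 g per 100 mL × 427 mL ÷ 100 = 0.730 g
cellobiose: 0.36 g per 100 mL × 427 mL ÷ 100 = 1.537 g
Tricine: 11.8 g/L × 0.427 L = 5.039 g
L-tryptophan: 0.391 g/L × 0.427 L = 0.167 g
sodium carbonate: 0.209% w/v = 2.09 g/L → 2.09 × 0.427 L = 0.892 g

calcium chloride dihydrate 0.263 g; potassium sulfate 0.730 g; cellobiose 1.537 g; Tricine 5.039 g; L-tryptophan 0.167 g; sodium carbonate 0.892 g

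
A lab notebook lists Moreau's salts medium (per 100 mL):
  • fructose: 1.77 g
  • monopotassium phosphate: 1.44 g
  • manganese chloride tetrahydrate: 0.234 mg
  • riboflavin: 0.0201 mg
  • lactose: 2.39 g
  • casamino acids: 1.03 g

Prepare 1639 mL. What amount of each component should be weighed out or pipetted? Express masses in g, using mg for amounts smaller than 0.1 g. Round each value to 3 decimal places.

Scale factor = 1639 mL / 100 mL = 16.39.
fructose: 1.77 g × (1639 mL / 100 mL) = 29.010 g
monopotassium phosphate: 1.44 g × (1639 mL / 100 mL) = 23.602 g
manganese chloride tetrahydrate: 0.234 mg × (1639 mL / 100 mL) = 3.835 mg
riboflavin: 0.0201 mg × (1639 mL / 100 mL) = 0.329 mg
lactose: 2.39 g × (1639 mL / 100 mL) = 39.172 g
casamino acids: 1.03 g × (1639 mL / 100 mL) = 16.882 g

fructose 29.010 g; monopotassium phosphate 23.602 g; manganese chloride tetrahydrate 3.835 mg; riboflavin 0.329 mg; lactose 39.172 g; casamino acids 16.882 g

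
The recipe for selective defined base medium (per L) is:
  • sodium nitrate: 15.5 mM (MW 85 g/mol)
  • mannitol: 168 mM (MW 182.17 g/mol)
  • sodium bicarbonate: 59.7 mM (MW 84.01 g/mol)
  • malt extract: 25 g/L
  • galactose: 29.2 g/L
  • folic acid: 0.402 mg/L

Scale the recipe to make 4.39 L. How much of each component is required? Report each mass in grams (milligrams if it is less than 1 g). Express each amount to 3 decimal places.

Scale factor relative to 1 L: 4.39.
sodium nitrate: 15.5 mmol/L × 85 g/mol × 4.39 L ÷ 1000 = 5.784 g
mannitol: 168 mmol/L × 182.17 g/mol × 4.39 L ÷ 1000 = 134.354 g
sodium bicarbonate: 59.7 mmol/L × 84.01 g/mol × 4.39 L ÷ 1000 = 22.018 g
malt extract: 25 g/L × 4.39 L = 109.750 g
galactose: 29.2 g/L × 4.39 L = 128.188 g
folic acid: 0.402 mg/L × 4.39 L = 1.765 mg

sodium nitrate 5.784 g; mannitol 134.354 g; sodium bicarbonate 22.018 g; malt extract 109.750 g; galactose 128.188 g; folic acid 1.765 mg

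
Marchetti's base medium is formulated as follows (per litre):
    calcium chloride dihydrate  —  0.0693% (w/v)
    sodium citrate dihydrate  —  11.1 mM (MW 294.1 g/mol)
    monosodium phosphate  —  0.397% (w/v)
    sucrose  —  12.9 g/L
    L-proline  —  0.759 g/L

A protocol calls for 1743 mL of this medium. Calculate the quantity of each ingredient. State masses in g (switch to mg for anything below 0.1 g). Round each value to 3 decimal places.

Working volume: 1743 mL = 1.743 L.
calcium chloride dihydrate: 0.0693% w/v = 0.693 g/L → 0.693 × 1.743 L = 1.208 g
sodium citrate dihydrate: 11.1 mmol/L × 294.1 g/mol × 1.743 L ÷ 1000 = 5.690 g
monosodium phosphate: 0.397% w/v = 3.97 g/L → 3.97 × 1.743 L = 6.920 g
sucrose: 12.9 g/L × 1.743 L = 22.485 g
L-proline: 0.759 g/L × 1.743 L = 1.323 g

calcium chloride dihydrate 1.208 g; sodium citrate dihydrate 5.690 g; monosodium phosphate 6.920 g; sucrose 22.485 g; L-proline 1.323 g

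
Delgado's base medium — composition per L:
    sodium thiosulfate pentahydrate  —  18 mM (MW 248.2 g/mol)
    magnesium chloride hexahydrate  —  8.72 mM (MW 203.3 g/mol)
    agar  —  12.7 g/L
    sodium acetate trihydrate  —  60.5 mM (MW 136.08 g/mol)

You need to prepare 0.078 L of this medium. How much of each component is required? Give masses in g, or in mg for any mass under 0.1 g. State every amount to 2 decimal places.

sodium thiosulfate pentahydrate 0.35 g; magnesium chloride hexahydrate 0.14 g; agar 0.99 g; sodium acetate trihydrate 0.64 g

Scale factor relative to 1 L: 0.078.
sodium thiosulfate pentahydrate: 18 mmol/L × 248.2 g/mol × 0.078 L ÷ 1000 = 0.35 g
magnesium chloride hexahydrate: 8.72 mmol/L × 203.3 g/mol × 0.078 L ÷ 1000 = 0.14 g
agar: 12.7 g/L × 0.078 L = 0.99 g
sodium acetate trihydrate: 60.5 mmol/L × 136.08 g/mol × 0.078 L ÷ 1000 = 0.64 g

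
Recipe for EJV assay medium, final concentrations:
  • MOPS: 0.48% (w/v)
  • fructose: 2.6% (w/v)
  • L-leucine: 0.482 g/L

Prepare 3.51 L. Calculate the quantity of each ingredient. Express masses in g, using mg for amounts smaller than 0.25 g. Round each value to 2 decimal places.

Scale factor relative to 1 L: 3.51.
MOPS: 0.48% w/v = 4.8 g/L → 4.8 × 3.51 L = 16.85 g
fructose: 2.6 g per 100 mL × 3510 mL ÷ 100 = 91.26 g
L-leucine: 0.482 g/L × 3.51 L = 1.69 g

MOPS 16.85 g; fructose 91.26 g; L-leucine 1.69 g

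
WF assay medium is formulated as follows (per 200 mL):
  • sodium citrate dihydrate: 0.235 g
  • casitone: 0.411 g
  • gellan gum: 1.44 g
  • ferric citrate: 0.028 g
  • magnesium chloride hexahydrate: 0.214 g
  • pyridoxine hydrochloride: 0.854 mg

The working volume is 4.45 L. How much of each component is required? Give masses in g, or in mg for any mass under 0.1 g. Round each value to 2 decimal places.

Scale factor = 4450 mL / 200 mL = 22.25.
sodium citrate dihydrate: 0.235 g × (4450 mL / 200 mL) = 5.23 g
casitone: 0.411 g × (4450 mL / 200 mL) = 9.14 g
gellan gum: 1.44 g × (4450 mL / 200 mL) = 32.04 g
ferric citrate: 0.028 g × (4450 mL / 200 mL) = 0.62 g
magnesium chloride hexahydrate: 0.214 g × (4450 mL / 200 mL) = 4.76 g
pyridoxine hydrochloride: 0.854 mg × (4450 mL / 200 mL) = 19.00 mg

sodium citrate dihydrate 5.23 g; casitone 9.14 g; gellan gum 32.04 g; ferric citrate 0.62 g; magnesium chloride hexahydrate 4.76 g; pyridoxine hydrochloride 19.00 mg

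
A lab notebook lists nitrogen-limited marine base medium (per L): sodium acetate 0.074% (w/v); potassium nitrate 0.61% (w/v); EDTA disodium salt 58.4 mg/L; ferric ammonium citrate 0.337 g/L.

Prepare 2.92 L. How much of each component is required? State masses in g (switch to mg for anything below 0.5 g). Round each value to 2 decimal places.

Scale factor relative to 1 L: 2.92.
sodium acetate: 0.074% w/v = 0.74 g/L → 0.74 × 2.92 L = 2.16 g
potassium nitrate: 0.61 g per 100 mL × 2920 mL ÷ 100 = 17.81 g
EDTA disodium salt: 58.4 mg/L × 2.92 L = 170.53 mg
ferric ammonium citrate: 0.337 g/L × 2.92 L = 0.98 g

sodium acetate 2.16 g; potassium nitrate 17.81 g; EDTA disodium salt 170.53 mg; ferric ammonium citrate 0.98 g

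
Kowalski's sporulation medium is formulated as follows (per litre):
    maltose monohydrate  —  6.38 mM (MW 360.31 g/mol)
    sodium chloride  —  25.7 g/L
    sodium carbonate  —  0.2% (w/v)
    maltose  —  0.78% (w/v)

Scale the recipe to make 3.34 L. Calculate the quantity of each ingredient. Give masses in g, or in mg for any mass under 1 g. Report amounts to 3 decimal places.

Working volume: 3.34 L.
maltose monohydrate: 6.38 mmol/L × 360.31 g/mol × 3.34 L ÷ 1000 = 7.678 g
sodium chloride: 25.7 g/L × 3.34 L = 85.838 g
sodium carbonate: 0.2% w/v = 2 g/L → 2 × 3.34 L = 6.680 g
maltose: 0.78 g per 100 mL × 3340 mL ÷ 100 = 26.052 g

maltose monohydrate 7.678 g; sodium chloride 85.838 g; sodium carbonate 6.680 g; maltose 26.052 g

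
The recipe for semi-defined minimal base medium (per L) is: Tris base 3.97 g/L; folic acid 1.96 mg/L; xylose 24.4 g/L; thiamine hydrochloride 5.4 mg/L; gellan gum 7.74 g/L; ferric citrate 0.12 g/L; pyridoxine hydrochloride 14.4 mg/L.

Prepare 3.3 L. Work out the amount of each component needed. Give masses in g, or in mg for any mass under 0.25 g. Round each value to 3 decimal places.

Tris base 13.101 g; folic acid 6.468 mg; xylose 80.520 g; thiamine hydrochloride 17.820 mg; gellan gum 25.542 g; ferric citrate 0.396 g; pyridoxine hydrochloride 47.520 mg

Working volume: 3.3 L.
Tris base: 3.97 g/L × 3.3 L = 13.101 g
folic acid: 1.96 mg/L × 3.3 L = 6.468 mg
xylose: 24.4 g/L × 3.3 L = 80.520 g
thiamine hydrochloride: 5.4 mg/L × 3.3 L = 17.820 mg
gellan gum: 7.74 g/L × 3.3 L = 25.542 g
ferric citrate: 0.12 g/L × 3.3 L = 0.396 g
pyridoxine hydrochloride: 14.4 mg/L × 3.3 L = 47.520 mg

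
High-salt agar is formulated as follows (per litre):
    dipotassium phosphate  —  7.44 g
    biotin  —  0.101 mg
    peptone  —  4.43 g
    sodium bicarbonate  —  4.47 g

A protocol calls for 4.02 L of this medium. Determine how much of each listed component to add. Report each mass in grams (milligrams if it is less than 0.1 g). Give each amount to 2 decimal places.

Scale factor = 4020 mL / 1000 mL = 4.02.
dipotassium phosphate: 7.44 g × (4020 mL / 1000 mL) = 29.91 g
biotin: 0.101 mg × (4020 mL / 1000 mL) = 0.41 mg
peptone: 4.43 g × (4020 mL / 1000 mL) = 17.81 g
sodium bicarbonate: 4.47 g × (4020 mL / 1000 mL) = 17.97 g

dipotassium phosphate 29.91 g; biotin 0.41 mg; peptone 17.81 g; sodium bicarbonate 17.97 g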